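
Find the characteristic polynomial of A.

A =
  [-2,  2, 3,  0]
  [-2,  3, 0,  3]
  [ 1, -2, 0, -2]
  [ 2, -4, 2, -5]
x^4 + 4*x^3 + 6*x^2 + 4*x + 1

Expanding det(x·I − A) (e.g. by cofactor expansion or by noting that A is similar to its Jordan form J, which has the same characteristic polynomial as A) gives
  χ_A(x) = x^4 + 4*x^3 + 6*x^2 + 4*x + 1
which factors as (x + 1)^4. The eigenvalues (with algebraic multiplicities) are λ = -1 with multiplicity 4.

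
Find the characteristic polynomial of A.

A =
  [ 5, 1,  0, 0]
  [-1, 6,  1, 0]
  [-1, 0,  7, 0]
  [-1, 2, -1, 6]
x^4 - 24*x^3 + 216*x^2 - 864*x + 1296

Expanding det(x·I − A) (e.g. by cofactor expansion or by noting that A is similar to its Jordan form J, which has the same characteristic polynomial as A) gives
  χ_A(x) = x^4 - 24*x^3 + 216*x^2 - 864*x + 1296
which factors as (x - 6)^4. The eigenvalues (with algebraic multiplicities) are λ = 6 with multiplicity 4.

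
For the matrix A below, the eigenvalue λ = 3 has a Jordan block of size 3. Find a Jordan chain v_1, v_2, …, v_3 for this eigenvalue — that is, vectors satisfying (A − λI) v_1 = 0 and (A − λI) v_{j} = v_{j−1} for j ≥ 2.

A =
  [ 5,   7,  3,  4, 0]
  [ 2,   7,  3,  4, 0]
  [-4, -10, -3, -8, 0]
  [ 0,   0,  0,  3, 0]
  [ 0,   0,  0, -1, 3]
A Jordan chain for λ = 3 of length 3:
v_1 = (6, 0, -4, 0, 0)ᵀ
v_2 = (2, 2, -4, 0, 0)ᵀ
v_3 = (1, 0, 0, 0, 0)ᵀ

Let N = A − (3)·I. We want v_3 with N^3 v_3 = 0 but N^2 v_3 ≠ 0; then v_{j-1} := N · v_j for j = 3, …, 2.

Pick v_3 = (1, 0, 0, 0, 0)ᵀ.
Then v_2 = N · v_3 = (2, 2, -4, 0, 0)ᵀ.
Then v_1 = N · v_2 = (6, 0, -4, 0, 0)ᵀ.

Sanity check: (A − (3)·I) v_1 = (0, 0, 0, 0, 0)ᵀ = 0. ✓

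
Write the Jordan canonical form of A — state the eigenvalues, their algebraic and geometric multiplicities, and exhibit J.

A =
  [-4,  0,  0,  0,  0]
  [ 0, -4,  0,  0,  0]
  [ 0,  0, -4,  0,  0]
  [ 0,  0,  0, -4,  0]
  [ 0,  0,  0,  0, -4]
J_1(-4) ⊕ J_1(-4) ⊕ J_1(-4) ⊕ J_1(-4) ⊕ J_1(-4)

The characteristic polynomial is
  det(x·I − A) = x^5 + 20*x^4 + 160*x^3 + 640*x^2 + 1280*x + 1024 = (x + 4)^5

Eigenvalues and multiplicities (the geometric multiplicity of λ is n − rank(A − λI), which equals the number of Jordan blocks for λ):
  λ = -4: algebraic multiplicity = 5, geometric multiplicity = 5

Determining the block sizes for each eigenvalue:
  λ = -4: gm = am = 5, so every block has size 1 → block sizes [1, 1, 1, 1, 1]

Assembling the blocks gives a Jordan form
J =
  [-4,  0,  0,  0,  0]
  [ 0, -4,  0,  0,  0]
  [ 0,  0, -4,  0,  0]
  [ 0,  0,  0, -4,  0]
  [ 0,  0,  0,  0, -4]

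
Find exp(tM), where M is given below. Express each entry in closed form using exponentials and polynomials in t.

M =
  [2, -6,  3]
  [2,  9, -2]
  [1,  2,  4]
e^{tM} =
  [-3*t*exp(5*t) + exp(5*t), -6*t*exp(5*t), 3*t*exp(5*t)]
  [2*t*exp(5*t), 4*t*exp(5*t) + exp(5*t), -2*t*exp(5*t)]
  [t*exp(5*t), 2*t*exp(5*t), -t*exp(5*t) + exp(5*t)]

Strategy: write M = P · J · P⁻¹ where J is a Jordan canonical form, so e^{tM} = P · e^{tJ} · P⁻¹, and e^{tJ} can be computed block-by-block.

M has Jordan form
J =
  [5, 1, 0]
  [0, 5, 0]
  [0, 0, 5]
(up to reordering of blocks).

Per-block formulas:
  For a 2×2 Jordan block J_2(5): exp(t · J_2(5)) = e^(5t)·(I + t·N), where N is the 2×2 nilpotent shift.
  For a 1×1 block at λ = 5: exp(t · [5]) = [e^(5t)].

After assembling e^{tJ} and conjugating by P, we get:

e^{tM} =
  [-3*t*exp(5*t) + exp(5*t), -6*t*exp(5*t), 3*t*exp(5*t)]
  [2*t*exp(5*t), 4*t*exp(5*t) + exp(5*t), -2*t*exp(5*t)]
  [t*exp(5*t), 2*t*exp(5*t), -t*exp(5*t) + exp(5*t)]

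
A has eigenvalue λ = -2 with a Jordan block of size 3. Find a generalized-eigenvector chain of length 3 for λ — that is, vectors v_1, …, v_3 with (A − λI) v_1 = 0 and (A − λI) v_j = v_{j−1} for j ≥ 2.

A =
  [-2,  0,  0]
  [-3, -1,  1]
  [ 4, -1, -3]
A Jordan chain for λ = -2 of length 3:
v_1 = (0, 1, -1)ᵀ
v_2 = (0, -3, 4)ᵀ
v_3 = (1, 0, 0)ᵀ

Let N = A − (-2)·I. We want v_3 with N^3 v_3 = 0 but N^2 v_3 ≠ 0; then v_{j-1} := N · v_j for j = 3, …, 2.

Pick v_3 = (1, 0, 0)ᵀ.
Then v_2 = N · v_3 = (0, -3, 4)ᵀ.
Then v_1 = N · v_2 = (0, 1, -1)ᵀ.

Sanity check: (A − (-2)·I) v_1 = (0, 0, 0)ᵀ = 0. ✓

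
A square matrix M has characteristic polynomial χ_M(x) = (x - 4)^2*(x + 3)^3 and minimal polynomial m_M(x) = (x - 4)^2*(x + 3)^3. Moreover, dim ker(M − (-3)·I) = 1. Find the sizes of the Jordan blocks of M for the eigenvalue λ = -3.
Block sizes for λ = -3: [3]

Step 1 — from the characteristic polynomial, algebraic multiplicity of λ = -3 is 3. From dim ker(M − (-3)·I) = 1, there are exactly 1 Jordan blocks for λ = -3.
Step 2 — from the minimal polynomial, the factor (x + 3)^3 tells us the largest block for λ = -3 has size 3.
Step 3 — with total size 3, 1 blocks, and largest block 3, the block sizes (in nonincreasing order) are [3].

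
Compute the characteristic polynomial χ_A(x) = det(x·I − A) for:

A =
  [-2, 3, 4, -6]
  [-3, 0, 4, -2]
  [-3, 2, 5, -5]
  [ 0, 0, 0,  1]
x^4 - 4*x^3 + 6*x^2 - 4*x + 1

Expanding det(x·I − A) (e.g. by cofactor expansion or by noting that A is similar to its Jordan form J, which has the same characteristic polynomial as A) gives
  χ_A(x) = x^4 - 4*x^3 + 6*x^2 - 4*x + 1
which factors as (x - 1)^4. The eigenvalues (with algebraic multiplicities) are λ = 1 with multiplicity 4.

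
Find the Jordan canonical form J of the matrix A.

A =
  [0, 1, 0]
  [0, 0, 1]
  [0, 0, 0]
J_3(0)

The characteristic polynomial is
  det(x·I − A) = x^3

Eigenvalues and multiplicities (the geometric multiplicity of λ is n − rank(A − λI), which equals the number of Jordan blocks for λ):
  λ = 0: algebraic multiplicity = 3, geometric multiplicity = 1

Determining the block sizes for each eigenvalue:
  λ = 0: one block (gm = 1), so the single block has size am = 3 → block sizes [3]

Assembling the blocks gives a Jordan form
J =
  [0, 1, 0]
  [0, 0, 1]
  [0, 0, 0]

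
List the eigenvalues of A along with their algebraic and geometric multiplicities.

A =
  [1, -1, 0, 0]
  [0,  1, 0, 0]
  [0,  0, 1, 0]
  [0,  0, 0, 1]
λ = 1: alg = 4, geom = 3

Step 1 — factor the characteristic polynomial to read off the algebraic multiplicities:
  χ_A(x) = (x - 1)^4

Step 2 — compute geometric multiplicities via the rank-nullity identity g(λ) = n − rank(A − λI):
  rank(A − (1)·I) = 1, so dim ker(A − (1)·I) = n − 1 = 3

Summary:
  λ = 1: algebraic multiplicity = 4, geometric multiplicity = 3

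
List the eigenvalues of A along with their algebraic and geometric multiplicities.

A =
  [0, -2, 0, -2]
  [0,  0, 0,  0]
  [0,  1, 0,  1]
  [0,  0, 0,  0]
λ = 0: alg = 4, geom = 3

Step 1 — factor the characteristic polynomial to read off the algebraic multiplicities:
  χ_A(x) = x^4

Step 2 — compute geometric multiplicities via the rank-nullity identity g(λ) = n − rank(A − λI):
  rank(A − (0)·I) = 1, so dim ker(A − (0)·I) = n − 1 = 3

Summary:
  λ = 0: algebraic multiplicity = 4, geometric multiplicity = 3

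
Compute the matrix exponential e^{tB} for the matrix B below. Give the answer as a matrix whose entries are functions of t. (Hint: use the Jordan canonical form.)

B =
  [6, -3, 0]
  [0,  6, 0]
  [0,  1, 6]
e^{tB} =
  [exp(6*t), -3*t*exp(6*t), 0]
  [0, exp(6*t), 0]
  [0, t*exp(6*t), exp(6*t)]

Strategy: write B = P · J · P⁻¹ where J is a Jordan canonical form, so e^{tB} = P · e^{tJ} · P⁻¹, and e^{tJ} can be computed block-by-block.

B has Jordan form
J =
  [6, 1, 0]
  [0, 6, 0]
  [0, 0, 6]
(up to reordering of blocks).

Per-block formulas:
  For a 2×2 Jordan block J_2(6): exp(t · J_2(6)) = e^(6t)·(I + t·N), where N is the 2×2 nilpotent shift.
  For a 1×1 block at λ = 6: exp(t · [6]) = [e^(6t)].

After assembling e^{tJ} and conjugating by P, we get:

e^{tB} =
  [exp(6*t), -3*t*exp(6*t), 0]
  [0, exp(6*t), 0]
  [0, t*exp(6*t), exp(6*t)]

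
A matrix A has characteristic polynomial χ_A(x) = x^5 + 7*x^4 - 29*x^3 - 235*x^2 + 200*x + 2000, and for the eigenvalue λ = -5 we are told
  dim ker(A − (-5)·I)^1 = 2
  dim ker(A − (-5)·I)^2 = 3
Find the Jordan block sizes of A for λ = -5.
Block sizes for λ = -5: [2, 1]

From the dimensions of kernels of powers, the number of Jordan blocks of size at least j is d_j − d_{j−1} where d_j = dim ker(N^j) (with d_0 = 0). Computing the differences gives [2, 1].
The number of blocks of size exactly k is (#blocks of size ≥ k) − (#blocks of size ≥ k + 1), so the partition is: 1 block(s) of size 1, 1 block(s) of size 2.
In nonincreasing order the block sizes are [2, 1].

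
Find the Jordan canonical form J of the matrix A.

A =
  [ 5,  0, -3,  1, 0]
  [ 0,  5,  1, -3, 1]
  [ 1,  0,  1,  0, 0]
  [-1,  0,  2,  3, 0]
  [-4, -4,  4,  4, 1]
J_3(3) ⊕ J_2(3)

The characteristic polynomial is
  det(x·I − A) = x^5 - 15*x^4 + 90*x^3 - 270*x^2 + 405*x - 243 = (x - 3)^5

Eigenvalues and multiplicities (the geometric multiplicity of λ is n − rank(A − λI), which equals the number of Jordan blocks for λ):
  λ = 3: algebraic multiplicity = 5, geometric multiplicity = 2

Determining the block sizes for each eigenvalue:
  λ = 3: with am = 5 and gm = 2, the partition is not yet determined (e.g. several partitions of 5 into 2 parts exist). Let N = A − (3)·I. Computing rank(N^1) = 3, rank(N^2) = 1, rank(N^3) = 0; the number of blocks of size ≥ j is rank(N^{j−1}) − rank(N^j), giving [2, 2, 1]. So we have 1 block(s) of size 3, 1 block(s) of size 2 → block sizes [3, 2]

Assembling the blocks gives a Jordan form
J =
  [3, 1, 0, 0, 0]
  [0, 3, 1, 0, 0]
  [0, 0, 3, 0, 0]
  [0, 0, 0, 3, 1]
  [0, 0, 0, 0, 3]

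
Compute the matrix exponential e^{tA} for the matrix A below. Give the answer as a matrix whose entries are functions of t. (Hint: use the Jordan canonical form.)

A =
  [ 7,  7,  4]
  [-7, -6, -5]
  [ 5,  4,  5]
e^{tA} =
  [-2*t^2*exp(2*t) + 5*t*exp(2*t) + exp(2*t), -5*t^2*exp(2*t)/2 + 7*t*exp(2*t), -3*t^2*exp(2*t)/2 + 4*t*exp(2*t)]
  [-2*t^2*exp(2*t) - 7*t*exp(2*t), -5*t^2*exp(2*t)/2 - 8*t*exp(2*t) + exp(2*t), -3*t^2*exp(2*t)/2 - 5*t*exp(2*t)]
  [6*t^2*exp(2*t) + 5*t*exp(2*t), 15*t^2*exp(2*t)/2 + 4*t*exp(2*t), 9*t^2*exp(2*t)/2 + 3*t*exp(2*t) + exp(2*t)]

Strategy: write A = P · J · P⁻¹ where J is a Jordan canonical form, so e^{tA} = P · e^{tJ} · P⁻¹, and e^{tJ} can be computed block-by-block.

A has Jordan form
J =
  [2, 1, 0]
  [0, 2, 1]
  [0, 0, 2]
(up to reordering of blocks).

Per-block formulas:
  For a 3×3 Jordan block J_3(2): exp(t · J_3(2)) = e^(2t)·(I + t·N + (t^2/2)·N^2), where N is the 3×3 nilpotent shift.

After assembling e^{tJ} and conjugating by P, we get:

e^{tA} =
  [-2*t^2*exp(2*t) + 5*t*exp(2*t) + exp(2*t), -5*t^2*exp(2*t)/2 + 7*t*exp(2*t), -3*t^2*exp(2*t)/2 + 4*t*exp(2*t)]
  [-2*t^2*exp(2*t) - 7*t*exp(2*t), -5*t^2*exp(2*t)/2 - 8*t*exp(2*t) + exp(2*t), -3*t^2*exp(2*t)/2 - 5*t*exp(2*t)]
  [6*t^2*exp(2*t) + 5*t*exp(2*t), 15*t^2*exp(2*t)/2 + 4*t*exp(2*t), 9*t^2*exp(2*t)/2 + 3*t*exp(2*t) + exp(2*t)]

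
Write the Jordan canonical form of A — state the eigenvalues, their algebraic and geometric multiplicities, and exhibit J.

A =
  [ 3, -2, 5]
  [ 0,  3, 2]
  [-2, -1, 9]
J_3(5)

The characteristic polynomial is
  det(x·I − A) = x^3 - 15*x^2 + 75*x - 125 = (x - 5)^3

Eigenvalues and multiplicities (the geometric multiplicity of λ is n − rank(A − λI), which equals the number of Jordan blocks for λ):
  λ = 5: algebraic multiplicity = 3, geometric multiplicity = 1

Determining the block sizes for each eigenvalue:
  λ = 5: one block (gm = 1), so the single block has size am = 3 → block sizes [3]

Assembling the blocks gives a Jordan form
J =
  [5, 1, 0]
  [0, 5, 1]
  [0, 0, 5]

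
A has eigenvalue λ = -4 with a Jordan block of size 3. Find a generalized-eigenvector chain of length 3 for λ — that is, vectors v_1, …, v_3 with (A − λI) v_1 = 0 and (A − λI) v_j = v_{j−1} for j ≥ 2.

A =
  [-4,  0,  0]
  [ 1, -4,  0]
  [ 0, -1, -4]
A Jordan chain for λ = -4 of length 3:
v_1 = (0, 0, -1)ᵀ
v_2 = (0, 1, 0)ᵀ
v_3 = (1, 0, 0)ᵀ

Let N = A − (-4)·I. We want v_3 with N^3 v_3 = 0 but N^2 v_3 ≠ 0; then v_{j-1} := N · v_j for j = 3, …, 2.

Pick v_3 = (1, 0, 0)ᵀ.
Then v_2 = N · v_3 = (0, 1, 0)ᵀ.
Then v_1 = N · v_2 = (0, 0, -1)ᵀ.

Sanity check: (A − (-4)·I) v_1 = (0, 0, 0)ᵀ = 0. ✓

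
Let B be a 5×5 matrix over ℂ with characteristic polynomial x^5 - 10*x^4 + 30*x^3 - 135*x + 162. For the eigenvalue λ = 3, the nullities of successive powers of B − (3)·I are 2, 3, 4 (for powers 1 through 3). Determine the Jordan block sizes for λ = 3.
Block sizes for λ = 3: [3, 1]

From the dimensions of kernels of powers, the number of Jordan blocks of size at least j is d_j − d_{j−1} where d_j = dim ker(N^j) (with d_0 = 0). Computing the differences gives [2, 1, 1].
The number of blocks of size exactly k is (#blocks of size ≥ k) − (#blocks of size ≥ k + 1), so the partition is: 1 block(s) of size 1, 1 block(s) of size 3.
In nonincreasing order the block sizes are [3, 1].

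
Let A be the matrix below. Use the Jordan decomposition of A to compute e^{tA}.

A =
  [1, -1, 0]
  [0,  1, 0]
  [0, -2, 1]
e^{tA} =
  [exp(t), -t*exp(t), 0]
  [0, exp(t), 0]
  [0, -2*t*exp(t), exp(t)]

Strategy: write A = P · J · P⁻¹ where J is a Jordan canonical form, so e^{tA} = P · e^{tJ} · P⁻¹, and e^{tJ} can be computed block-by-block.

A has Jordan form
J =
  [1, 1, 0]
  [0, 1, 0]
  [0, 0, 1]
(up to reordering of blocks).

Per-block formulas:
  For a 2×2 Jordan block J_2(1): exp(t · J_2(1)) = e^(1t)·(I + t·N), where N is the 2×2 nilpotent shift.
  For a 1×1 block at λ = 1: exp(t · [1]) = [e^(1t)].

After assembling e^{tJ} and conjugating by P, we get:

e^{tA} =
  [exp(t), -t*exp(t), 0]
  [0, exp(t), 0]
  [0, -2*t*exp(t), exp(t)]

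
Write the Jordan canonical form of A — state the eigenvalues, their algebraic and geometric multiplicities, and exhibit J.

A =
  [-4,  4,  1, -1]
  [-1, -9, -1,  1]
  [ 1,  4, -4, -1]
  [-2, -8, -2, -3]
J_2(-5) ⊕ J_1(-5) ⊕ J_1(-5)

The characteristic polynomial is
  det(x·I − A) = x^4 + 20*x^3 + 150*x^2 + 500*x + 625 = (x + 5)^4

Eigenvalues and multiplicities (the geometric multiplicity of λ is n − rank(A − λI), which equals the number of Jordan blocks for λ):
  λ = -5: algebraic multiplicity = 4, geometric multiplicity = 3

Determining the block sizes for each eigenvalue:
  λ = -5: 3 blocks summing to 4 forces exactly one block of size 2 and the rest size 1 → block sizes [2, 1, 1]

Assembling the blocks gives a Jordan form
J =
  [-5,  1,  0,  0]
  [ 0, -5,  0,  0]
  [ 0,  0, -5,  0]
  [ 0,  0,  0, -5]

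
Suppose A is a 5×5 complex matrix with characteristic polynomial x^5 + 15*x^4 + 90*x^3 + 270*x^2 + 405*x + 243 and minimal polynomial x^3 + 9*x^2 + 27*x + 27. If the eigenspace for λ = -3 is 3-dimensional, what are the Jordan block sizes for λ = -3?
Block sizes for λ = -3: [3, 1, 1]

Step 1 — from the characteristic polynomial, algebraic multiplicity of λ = -3 is 5. From dim ker(A − (-3)·I) = 3, there are exactly 3 Jordan blocks for λ = -3.
Step 2 — from the minimal polynomial, the factor (x + 3)^3 tells us the largest block for λ = -3 has size 3.
Step 3 — with total size 5, 3 blocks, and largest block 3, the block sizes (in nonincreasing order) are [3, 1, 1].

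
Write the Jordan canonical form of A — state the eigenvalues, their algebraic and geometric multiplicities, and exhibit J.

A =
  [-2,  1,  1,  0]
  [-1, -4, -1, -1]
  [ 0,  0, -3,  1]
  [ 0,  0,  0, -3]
J_2(-3) ⊕ J_2(-3)

The characteristic polynomial is
  det(x·I − A) = x^4 + 12*x^3 + 54*x^2 + 108*x + 81 = (x + 3)^4

Eigenvalues and multiplicities (the geometric multiplicity of λ is n − rank(A − λI), which equals the number of Jordan blocks for λ):
  λ = -3: algebraic multiplicity = 4, geometric multiplicity = 2

Determining the block sizes for each eigenvalue:
  λ = -3: with am = 4 and gm = 2, the partition is not yet determined (e.g. several partitions of 4 into 2 parts exist). Let N = A − (-3)·I. Computing rank(N^1) = 2, rank(N^2) = 0; the number of blocks of size ≥ j is rank(N^{j−1}) − rank(N^j), giving [2, 2]. So we have 2 block(s) of size 2 → block sizes [2, 2]

Assembling the blocks gives a Jordan form
J =
  [-3,  1,  0,  0]
  [ 0, -3,  0,  0]
  [ 0,  0, -3,  1]
  [ 0,  0,  0, -3]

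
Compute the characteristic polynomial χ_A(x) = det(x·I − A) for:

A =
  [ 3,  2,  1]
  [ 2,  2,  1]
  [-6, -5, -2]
x^3 - 3*x^2 + 3*x - 1

Expanding det(x·I − A) (e.g. by cofactor expansion or by noting that A is similar to its Jordan form J, which has the same characteristic polynomial as A) gives
  χ_A(x) = x^3 - 3*x^2 + 3*x - 1
which factors as (x - 1)^3. The eigenvalues (with algebraic multiplicities) are λ = 1 with multiplicity 3.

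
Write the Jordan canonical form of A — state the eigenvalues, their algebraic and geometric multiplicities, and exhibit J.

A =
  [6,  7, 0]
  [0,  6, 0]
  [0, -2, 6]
J_2(6) ⊕ J_1(6)

The characteristic polynomial is
  det(x·I − A) = x^3 - 18*x^2 + 108*x - 216 = (x - 6)^3

Eigenvalues and multiplicities (the geometric multiplicity of λ is n − rank(A − λI), which equals the number of Jordan blocks for λ):
  λ = 6: algebraic multiplicity = 3, geometric multiplicity = 2

Determining the block sizes for each eigenvalue:
  λ = 6: 2 blocks summing to 3 forces exactly one block of size 2 and the rest size 1 → block sizes [2, 1]

Assembling the blocks gives a Jordan form
J =
  [6, 1, 0]
  [0, 6, 0]
  [0, 0, 6]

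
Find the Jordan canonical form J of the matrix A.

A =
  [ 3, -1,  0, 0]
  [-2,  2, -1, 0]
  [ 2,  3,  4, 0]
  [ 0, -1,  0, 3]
J_3(3) ⊕ J_1(3)

The characteristic polynomial is
  det(x·I − A) = x^4 - 12*x^3 + 54*x^2 - 108*x + 81 = (x - 3)^4

Eigenvalues and multiplicities (the geometric multiplicity of λ is n − rank(A − λI), which equals the number of Jordan blocks for λ):
  λ = 3: algebraic multiplicity = 4, geometric multiplicity = 2

Determining the block sizes for each eigenvalue:
  λ = 3: with am = 4 and gm = 2, the partition is not yet determined (e.g. several partitions of 4 into 2 parts exist). Let N = A − (3)·I. Computing rank(N^1) = 2, rank(N^2) = 1, rank(N^3) = 0; the number of blocks of size ≥ j is rank(N^{j−1}) − rank(N^j), giving [2, 1, 1]. So we have 1 block(s) of size 3, 1 block(s) of size 1 → block sizes [3, 1]

Assembling the blocks gives a Jordan form
J =
  [3, 1, 0, 0]
  [0, 3, 1, 0]
  [0, 0, 3, 0]
  [0, 0, 0, 3]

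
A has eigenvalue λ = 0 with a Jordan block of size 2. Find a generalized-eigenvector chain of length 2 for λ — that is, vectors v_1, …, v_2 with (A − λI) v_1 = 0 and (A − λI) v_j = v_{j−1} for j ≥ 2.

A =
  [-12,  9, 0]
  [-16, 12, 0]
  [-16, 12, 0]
A Jordan chain for λ = 0 of length 2:
v_1 = (-12, -16, -16)ᵀ
v_2 = (1, 0, 0)ᵀ

Let N = A − (0)·I. We want v_2 with N^2 v_2 = 0 but N^1 v_2 ≠ 0; then v_{j-1} := N · v_j for j = 2, …, 2.

Pick v_2 = (1, 0, 0)ᵀ.
Then v_1 = N · v_2 = (-12, -16, -16)ᵀ.

Sanity check: (A − (0)·I) v_1 = (0, 0, 0)ᵀ = 0. ✓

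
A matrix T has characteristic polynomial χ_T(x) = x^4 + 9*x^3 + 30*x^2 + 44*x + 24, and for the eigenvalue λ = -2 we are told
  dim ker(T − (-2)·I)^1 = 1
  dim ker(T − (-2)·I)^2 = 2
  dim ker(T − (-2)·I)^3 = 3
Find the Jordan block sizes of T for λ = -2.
Block sizes for λ = -2: [3]

From the dimensions of kernels of powers, the number of Jordan blocks of size at least j is d_j − d_{j−1} where d_j = dim ker(N^j) (with d_0 = 0). Computing the differences gives [1, 1, 1].
The number of blocks of size exactly k is (#blocks of size ≥ k) − (#blocks of size ≥ k + 1), so the partition is: 1 block(s) of size 3.
In nonincreasing order the block sizes are [3].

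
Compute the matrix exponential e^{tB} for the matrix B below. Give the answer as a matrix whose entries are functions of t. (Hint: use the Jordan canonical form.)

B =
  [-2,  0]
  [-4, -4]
e^{tB} =
  [exp(-2*t), 0]
  [-2*exp(-2*t) + 2*exp(-4*t), exp(-4*t)]

Strategy: write B = P · J · P⁻¹ where J is a Jordan canonical form, so e^{tB} = P · e^{tJ} · P⁻¹, and e^{tJ} can be computed block-by-block.

B has Jordan form
J =
  [-4,  0]
  [ 0, -2]
(up to reordering of blocks).

Per-block formulas:
  For a 1×1 block at λ = -2: exp(t · [-2]) = [e^(-2t)].
  For a 1×1 block at λ = -4: exp(t · [-4]) = [e^(-4t)].

After assembling e^{tJ} and conjugating by P, we get:

e^{tB} =
  [exp(-2*t), 0]
  [-2*exp(-2*t) + 2*exp(-4*t), exp(-4*t)]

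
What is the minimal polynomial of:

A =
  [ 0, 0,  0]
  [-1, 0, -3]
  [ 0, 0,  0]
x^2

The characteristic polynomial is χ_A(x) = x^3, so the eigenvalues are known. The minimal polynomial is
  m_A(x) = Π_λ (x − λ)^{k_λ}
where k_λ is the size of the *largest* Jordan block for λ (equivalently, the smallest k with (A − λI)^k v = 0 for every generalised eigenvector v of λ).

  λ = 0: largest Jordan block has size 2, contributing (x − 0)^2

So m_A(x) = x^2 = x^2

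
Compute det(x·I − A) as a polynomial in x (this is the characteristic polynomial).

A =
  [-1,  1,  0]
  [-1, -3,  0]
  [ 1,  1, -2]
x^3 + 6*x^2 + 12*x + 8

Expanding det(x·I − A) (e.g. by cofactor expansion or by noting that A is similar to its Jordan form J, which has the same characteristic polynomial as A) gives
  χ_A(x) = x^3 + 6*x^2 + 12*x + 8
which factors as (x + 2)^3. The eigenvalues (with algebraic multiplicities) are λ = -2 with multiplicity 3.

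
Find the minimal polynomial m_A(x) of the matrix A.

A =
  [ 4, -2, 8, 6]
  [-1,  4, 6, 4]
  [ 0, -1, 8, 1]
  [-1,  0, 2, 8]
x^2 - 12*x + 36

The characteristic polynomial is χ_A(x) = (x - 6)^4, so the eigenvalues are known. The minimal polynomial is
  m_A(x) = Π_λ (x − λ)^{k_λ}
where k_λ is the size of the *largest* Jordan block for λ (equivalently, the smallest k with (A − λI)^k v = 0 for every generalised eigenvector v of λ).

  λ = 6: largest Jordan block has size 2, contributing (x − 6)^2

So m_A(x) = (x - 6)^2 = x^2 - 12*x + 36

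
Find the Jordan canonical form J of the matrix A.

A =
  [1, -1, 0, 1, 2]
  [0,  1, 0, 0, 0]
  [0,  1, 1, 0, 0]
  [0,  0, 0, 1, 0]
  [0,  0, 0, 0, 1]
J_2(1) ⊕ J_2(1) ⊕ J_1(1)

The characteristic polynomial is
  det(x·I − A) = x^5 - 5*x^4 + 10*x^3 - 10*x^2 + 5*x - 1 = (x - 1)^5

Eigenvalues and multiplicities (the geometric multiplicity of λ is n − rank(A − λI), which equals the number of Jordan blocks for λ):
  λ = 1: algebraic multiplicity = 5, geometric multiplicity = 3

Determining the block sizes for each eigenvalue:
  λ = 1: with am = 5 and gm = 3, the partition is not yet determined (e.g. several partitions of 5 into 3 parts exist). Let N = A − (1)·I. Computing rank(N^1) = 2, rank(N^2) = 0; the number of blocks of size ≥ j is rank(N^{j−1}) − rank(N^j), giving [3, 2]. So we have 2 block(s) of size 2, 1 block(s) of size 1 → block sizes [2, 2, 1]

Assembling the blocks gives a Jordan form
J =
  [1, 1, 0, 0, 0]
  [0, 1, 0, 0, 0]
  [0, 0, 1, 1, 0]
  [0, 0, 0, 1, 0]
  [0, 0, 0, 0, 1]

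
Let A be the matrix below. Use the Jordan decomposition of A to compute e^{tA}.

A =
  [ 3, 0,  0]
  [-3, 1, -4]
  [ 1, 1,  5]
e^{tA} =
  [exp(3*t), 0, 0]
  [t^2*exp(3*t) - 3*t*exp(3*t), -2*t*exp(3*t) + exp(3*t), -4*t*exp(3*t)]
  [-t^2*exp(3*t)/2 + t*exp(3*t), t*exp(3*t), 2*t*exp(3*t) + exp(3*t)]

Strategy: write A = P · J · P⁻¹ where J is a Jordan canonical form, so e^{tA} = P · e^{tJ} · P⁻¹, and e^{tJ} can be computed block-by-block.

A has Jordan form
J =
  [3, 1, 0]
  [0, 3, 1]
  [0, 0, 3]
(up to reordering of blocks).

Per-block formulas:
  For a 3×3 Jordan block J_3(3): exp(t · J_3(3)) = e^(3t)·(I + t·N + (t^2/2)·N^2), where N is the 3×3 nilpotent shift.

After assembling e^{tJ} and conjugating by P, we get:

e^{tA} =
  [exp(3*t), 0, 0]
  [t^2*exp(3*t) - 3*t*exp(3*t), -2*t*exp(3*t) + exp(3*t), -4*t*exp(3*t)]
  [-t^2*exp(3*t)/2 + t*exp(3*t), t*exp(3*t), 2*t*exp(3*t) + exp(3*t)]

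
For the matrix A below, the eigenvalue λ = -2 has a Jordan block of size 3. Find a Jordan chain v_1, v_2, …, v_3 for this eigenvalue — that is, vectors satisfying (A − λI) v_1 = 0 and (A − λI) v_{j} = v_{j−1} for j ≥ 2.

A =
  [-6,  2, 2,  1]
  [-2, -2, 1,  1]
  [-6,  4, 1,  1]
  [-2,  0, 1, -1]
A Jordan chain for λ = -2 of length 3:
v_1 = (-2, 0, -4, 0)ᵀ
v_2 = (-4, -2, -6, -2)ᵀ
v_3 = (1, 0, 0, 0)ᵀ

Let N = A − (-2)·I. We want v_3 with N^3 v_3 = 0 but N^2 v_3 ≠ 0; then v_{j-1} := N · v_j for j = 3, …, 2.

Pick v_3 = (1, 0, 0, 0)ᵀ.
Then v_2 = N · v_3 = (-4, -2, -6, -2)ᵀ.
Then v_1 = N · v_2 = (-2, 0, -4, 0)ᵀ.

Sanity check: (A − (-2)·I) v_1 = (0, 0, 0, 0)ᵀ = 0. ✓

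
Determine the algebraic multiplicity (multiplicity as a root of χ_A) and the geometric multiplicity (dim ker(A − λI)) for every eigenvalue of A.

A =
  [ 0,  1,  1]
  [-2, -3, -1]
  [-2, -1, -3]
λ = -2: alg = 3, geom = 2

Step 1 — factor the characteristic polynomial to read off the algebraic multiplicities:
  χ_A(x) = (x + 2)^3

Step 2 — compute geometric multiplicities via the rank-nullity identity g(λ) = n − rank(A − λI):
  rank(A − (-2)·I) = 1, so dim ker(A − (-2)·I) = n − 1 = 2

Summary:
  λ = -2: algebraic multiplicity = 3, geometric multiplicity = 2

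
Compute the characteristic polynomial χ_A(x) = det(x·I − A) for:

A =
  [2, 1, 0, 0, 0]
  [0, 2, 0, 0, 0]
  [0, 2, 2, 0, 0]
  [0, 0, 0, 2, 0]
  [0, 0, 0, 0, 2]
x^5 - 10*x^4 + 40*x^3 - 80*x^2 + 80*x - 32

Expanding det(x·I − A) (e.g. by cofactor expansion or by noting that A is similar to its Jordan form J, which has the same characteristic polynomial as A) gives
  χ_A(x) = x^5 - 10*x^4 + 40*x^3 - 80*x^2 + 80*x - 32
which factors as (x - 2)^5. The eigenvalues (with algebraic multiplicities) are λ = 2 with multiplicity 5.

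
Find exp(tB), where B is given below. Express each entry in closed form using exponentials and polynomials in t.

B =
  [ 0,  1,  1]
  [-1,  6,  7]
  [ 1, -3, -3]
e^{tB} =
  [t^2*exp(t)/2 - t*exp(t) + exp(t), t^2*exp(t)/2 + t*exp(t), t^2*exp(t) + t*exp(t)]
  [3*t^2*exp(t)/2 - t*exp(t), 3*t^2*exp(t)/2 + 5*t*exp(t) + exp(t), 3*t^2*exp(t) + 7*t*exp(t)]
  [-t^2*exp(t) + t*exp(t), -t^2*exp(t) - 3*t*exp(t), -2*t^2*exp(t) - 4*t*exp(t) + exp(t)]

Strategy: write B = P · J · P⁻¹ where J is a Jordan canonical form, so e^{tB} = P · e^{tJ} · P⁻¹, and e^{tJ} can be computed block-by-block.

B has Jordan form
J =
  [1, 1, 0]
  [0, 1, 1]
  [0, 0, 1]
(up to reordering of blocks).

Per-block formulas:
  For a 3×3 Jordan block J_3(1): exp(t · J_3(1)) = e^(1t)·(I + t·N + (t^2/2)·N^2), where N is the 3×3 nilpotent shift.

After assembling e^{tJ} and conjugating by P, we get:

e^{tB} =
  [t^2*exp(t)/2 - t*exp(t) + exp(t), t^2*exp(t)/2 + t*exp(t), t^2*exp(t) + t*exp(t)]
  [3*t^2*exp(t)/2 - t*exp(t), 3*t^2*exp(t)/2 + 5*t*exp(t) + exp(t), 3*t^2*exp(t) + 7*t*exp(t)]
  [-t^2*exp(t) + t*exp(t), -t^2*exp(t) - 3*t*exp(t), -2*t^2*exp(t) - 4*t*exp(t) + exp(t)]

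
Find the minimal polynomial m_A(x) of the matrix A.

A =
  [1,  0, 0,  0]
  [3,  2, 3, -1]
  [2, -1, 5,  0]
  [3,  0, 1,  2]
x^4 - 10*x^3 + 36*x^2 - 54*x + 27

The characteristic polynomial is χ_A(x) = (x - 3)^3*(x - 1), so the eigenvalues are known. The minimal polynomial is
  m_A(x) = Π_λ (x − λ)^{k_λ}
where k_λ is the size of the *largest* Jordan block for λ (equivalently, the smallest k with (A − λI)^k v = 0 for every generalised eigenvector v of λ).

  λ = 1: largest Jordan block has size 1, contributing (x − 1)
  λ = 3: largest Jordan block has size 3, contributing (x − 3)^3

So m_A(x) = (x - 3)^3*(x - 1) = x^4 - 10*x^3 + 36*x^2 - 54*x + 27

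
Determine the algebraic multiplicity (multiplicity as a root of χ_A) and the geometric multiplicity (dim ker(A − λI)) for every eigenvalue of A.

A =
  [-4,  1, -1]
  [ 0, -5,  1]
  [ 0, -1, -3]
λ = -4: alg = 3, geom = 2

Step 1 — factor the characteristic polynomial to read off the algebraic multiplicities:
  χ_A(x) = (x + 4)^3

Step 2 — compute geometric multiplicities via the rank-nullity identity g(λ) = n − rank(A − λI):
  rank(A − (-4)·I) = 1, so dim ker(A − (-4)·I) = n − 1 = 2

Summary:
  λ = -4: algebraic multiplicity = 3, geometric multiplicity = 2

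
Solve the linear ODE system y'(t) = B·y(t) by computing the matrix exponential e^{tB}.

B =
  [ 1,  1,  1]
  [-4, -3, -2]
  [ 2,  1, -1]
e^{tB} =
  [t^2*exp(-t) + 2*t*exp(-t) + exp(-t), t^2*exp(-t)/2 + t*exp(-t), t*exp(-t)]
  [-2*t^2*exp(-t) - 4*t*exp(-t), -t^2*exp(-t) - 2*t*exp(-t) + exp(-t), -2*t*exp(-t)]
  [2*t*exp(-t), t*exp(-t), exp(-t)]

Strategy: write B = P · J · P⁻¹ where J is a Jordan canonical form, so e^{tB} = P · e^{tJ} · P⁻¹, and e^{tJ} can be computed block-by-block.

B has Jordan form
J =
  [-1,  1,  0]
  [ 0, -1,  1]
  [ 0,  0, -1]
(up to reordering of blocks).

Per-block formulas:
  For a 3×3 Jordan block J_3(-1): exp(t · J_3(-1)) = e^(-1t)·(I + t·N + (t^2/2)·N^2), where N is the 3×3 nilpotent shift.

After assembling e^{tJ} and conjugating by P, we get:

e^{tB} =
  [t^2*exp(-t) + 2*t*exp(-t) + exp(-t), t^2*exp(-t)/2 + t*exp(-t), t*exp(-t)]
  [-2*t^2*exp(-t) - 4*t*exp(-t), -t^2*exp(-t) - 2*t*exp(-t) + exp(-t), -2*t*exp(-t)]
  [2*t*exp(-t), t*exp(-t), exp(-t)]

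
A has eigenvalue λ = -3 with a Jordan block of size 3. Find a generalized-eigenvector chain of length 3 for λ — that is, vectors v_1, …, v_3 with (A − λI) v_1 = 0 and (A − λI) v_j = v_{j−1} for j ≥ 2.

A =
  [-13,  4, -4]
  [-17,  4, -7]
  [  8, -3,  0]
A Jordan chain for λ = -3 of length 3:
v_1 = (0, -5, -5)ᵀ
v_2 = (-10, -17, 8)ᵀ
v_3 = (1, 0, 0)ᵀ

Let N = A − (-3)·I. We want v_3 with N^3 v_3 = 0 but N^2 v_3 ≠ 0; then v_{j-1} := N · v_j for j = 3, …, 2.

Pick v_3 = (1, 0, 0)ᵀ.
Then v_2 = N · v_3 = (-10, -17, 8)ᵀ.
Then v_1 = N · v_2 = (0, -5, -5)ᵀ.

Sanity check: (A − (-3)·I) v_1 = (0, 0, 0)ᵀ = 0. ✓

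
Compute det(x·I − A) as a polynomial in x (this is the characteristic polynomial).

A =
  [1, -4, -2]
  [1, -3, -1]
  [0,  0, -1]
x^3 + 3*x^2 + 3*x + 1

Expanding det(x·I − A) (e.g. by cofactor expansion or by noting that A is similar to its Jordan form J, which has the same characteristic polynomial as A) gives
  χ_A(x) = x^3 + 3*x^2 + 3*x + 1
which factors as (x + 1)^3. The eigenvalues (with algebraic multiplicities) are λ = -1 with multiplicity 3.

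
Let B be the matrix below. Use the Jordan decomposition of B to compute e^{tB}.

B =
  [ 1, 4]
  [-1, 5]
e^{tB} =
  [-2*t*exp(3*t) + exp(3*t), 4*t*exp(3*t)]
  [-t*exp(3*t), 2*t*exp(3*t) + exp(3*t)]

Strategy: write B = P · J · P⁻¹ where J is a Jordan canonical form, so e^{tB} = P · e^{tJ} · P⁻¹, and e^{tJ} can be computed block-by-block.

B has Jordan form
J =
  [3, 1]
  [0, 3]
(up to reordering of blocks).

Per-block formulas:
  For a 2×2 Jordan block J_2(3): exp(t · J_2(3)) = e^(3t)·(I + t·N), where N is the 2×2 nilpotent shift.

After assembling e^{tJ} and conjugating by P, we get:

e^{tB} =
  [-2*t*exp(3*t) + exp(3*t), 4*t*exp(3*t)]
  [-t*exp(3*t), 2*t*exp(3*t) + exp(3*t)]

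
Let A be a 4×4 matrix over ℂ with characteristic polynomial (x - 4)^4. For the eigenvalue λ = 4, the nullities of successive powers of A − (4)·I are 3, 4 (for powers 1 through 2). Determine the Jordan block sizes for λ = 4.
Block sizes for λ = 4: [2, 1, 1]

From the dimensions of kernels of powers, the number of Jordan blocks of size at least j is d_j − d_{j−1} where d_j = dim ker(N^j) (with d_0 = 0). Computing the differences gives [3, 1].
The number of blocks of size exactly k is (#blocks of size ≥ k) − (#blocks of size ≥ k + 1), so the partition is: 2 block(s) of size 1, 1 block(s) of size 2.
In nonincreasing order the block sizes are [2, 1, 1].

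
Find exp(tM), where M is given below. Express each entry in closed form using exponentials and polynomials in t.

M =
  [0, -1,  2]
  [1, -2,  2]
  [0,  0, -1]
e^{tM} =
  [t*exp(-t) + exp(-t), -t*exp(-t), 2*t*exp(-t)]
  [t*exp(-t), -t*exp(-t) + exp(-t), 2*t*exp(-t)]
  [0, 0, exp(-t)]

Strategy: write M = P · J · P⁻¹ where J is a Jordan canonical form, so e^{tM} = P · e^{tJ} · P⁻¹, and e^{tJ} can be computed block-by-block.

M has Jordan form
J =
  [-1,  1,  0]
  [ 0, -1,  0]
  [ 0,  0, -1]
(up to reordering of blocks).

Per-block formulas:
  For a 1×1 block at λ = -1: exp(t · [-1]) = [e^(-1t)].
  For a 2×2 Jordan block J_2(-1): exp(t · J_2(-1)) = e^(-1t)·(I + t·N), where N is the 2×2 nilpotent shift.

After assembling e^{tJ} and conjugating by P, we get:

e^{tM} =
  [t*exp(-t) + exp(-t), -t*exp(-t), 2*t*exp(-t)]
  [t*exp(-t), -t*exp(-t) + exp(-t), 2*t*exp(-t)]
  [0, 0, exp(-t)]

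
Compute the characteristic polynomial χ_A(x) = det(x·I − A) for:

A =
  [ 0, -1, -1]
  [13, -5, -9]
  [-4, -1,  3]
x^3 + 2*x^2 - 15*x - 36

Expanding det(x·I − A) (e.g. by cofactor expansion or by noting that A is similar to its Jordan form J, which has the same characteristic polynomial as A) gives
  χ_A(x) = x^3 + 2*x^2 - 15*x - 36
which factors as (x - 4)*(x + 3)^2. The eigenvalues (with algebraic multiplicities) are λ = -3 with multiplicity 2, λ = 4 with multiplicity 1.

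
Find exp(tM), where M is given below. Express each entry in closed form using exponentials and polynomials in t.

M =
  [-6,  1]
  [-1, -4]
e^{tM} =
  [-t*exp(-5*t) + exp(-5*t), t*exp(-5*t)]
  [-t*exp(-5*t), t*exp(-5*t) + exp(-5*t)]

Strategy: write M = P · J · P⁻¹ where J is a Jordan canonical form, so e^{tM} = P · e^{tJ} · P⁻¹, and e^{tJ} can be computed block-by-block.

M has Jordan form
J =
  [-5,  1]
  [ 0, -5]
(up to reordering of blocks).

Per-block formulas:
  For a 2×2 Jordan block J_2(-5): exp(t · J_2(-5)) = e^(-5t)·(I + t·N), where N is the 2×2 nilpotent shift.

After assembling e^{tJ} and conjugating by P, we get:

e^{tM} =
  [-t*exp(-5*t) + exp(-5*t), t*exp(-5*t)]
  [-t*exp(-5*t), t*exp(-5*t) + exp(-5*t)]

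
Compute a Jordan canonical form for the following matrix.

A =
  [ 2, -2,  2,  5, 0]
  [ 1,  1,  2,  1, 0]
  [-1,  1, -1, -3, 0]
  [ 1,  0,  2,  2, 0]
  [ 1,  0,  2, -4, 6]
J_3(1) ⊕ J_1(1) ⊕ J_1(6)

The characteristic polynomial is
  det(x·I − A) = x^5 - 10*x^4 + 30*x^3 - 40*x^2 + 25*x - 6 = (x - 6)*(x - 1)^4

Eigenvalues and multiplicities (the geometric multiplicity of λ is n − rank(A − λI), which equals the number of Jordan blocks for λ):
  λ = 1: algebraic multiplicity = 4, geometric multiplicity = 2
  λ = 6: algebraic multiplicity = 1, geometric multiplicity = 1

Determining the block sizes for each eigenvalue:
  λ = 1: with am = 4 and gm = 2, the partition is not yet determined (e.g. several partitions of 4 into 2 parts exist). Let N = A − (1)·I. Computing rank(N^1) = 3, rank(N^2) = 2, rank(N^3) = 1; the number of blocks of size ≥ j is rank(N^{j−1}) − rank(N^j), giving [2, 1, 1]. So we have 1 block(s) of size 3, 1 block(s) of size 1 → block sizes [3, 1]
  λ = 6: one block (gm = 1), so the single block has size am = 1 → block sizes [1]

Assembling the blocks gives a Jordan form
J =
  [1, 1, 0, 0, 0]
  [0, 1, 1, 0, 0]
  [0, 0, 1, 0, 0]
  [0, 0, 0, 1, 0]
  [0, 0, 0, 0, 6]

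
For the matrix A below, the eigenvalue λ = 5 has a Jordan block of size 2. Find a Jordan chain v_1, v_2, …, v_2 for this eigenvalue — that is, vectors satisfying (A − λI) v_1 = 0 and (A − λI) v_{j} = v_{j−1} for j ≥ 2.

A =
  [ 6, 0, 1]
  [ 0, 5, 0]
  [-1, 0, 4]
A Jordan chain for λ = 5 of length 2:
v_1 = (1, 0, -1)ᵀ
v_2 = (1, 0, 0)ᵀ

Let N = A − (5)·I. We want v_2 with N^2 v_2 = 0 but N^1 v_2 ≠ 0; then v_{j-1} := N · v_j for j = 2, …, 2.

Pick v_2 = (1, 0, 0)ᵀ.
Then v_1 = N · v_2 = (1, 0, -1)ᵀ.

Sanity check: (A − (5)·I) v_1 = (0, 0, 0)ᵀ = 0. ✓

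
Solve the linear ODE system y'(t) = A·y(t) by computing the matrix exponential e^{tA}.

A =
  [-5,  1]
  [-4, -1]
e^{tA} =
  [-2*t*exp(-3*t) + exp(-3*t), t*exp(-3*t)]
  [-4*t*exp(-3*t), 2*t*exp(-3*t) + exp(-3*t)]

Strategy: write A = P · J · P⁻¹ where J is a Jordan canonical form, so e^{tA} = P · e^{tJ} · P⁻¹, and e^{tJ} can be computed block-by-block.

A has Jordan form
J =
  [-3,  1]
  [ 0, -3]
(up to reordering of blocks).

Per-block formulas:
  For a 2×2 Jordan block J_2(-3): exp(t · J_2(-3)) = e^(-3t)·(I + t·N), where N is the 2×2 nilpotent shift.

After assembling e^{tJ} and conjugating by P, we get:

e^{tA} =
  [-2*t*exp(-3*t) + exp(-3*t), t*exp(-3*t)]
  [-4*t*exp(-3*t), 2*t*exp(-3*t) + exp(-3*t)]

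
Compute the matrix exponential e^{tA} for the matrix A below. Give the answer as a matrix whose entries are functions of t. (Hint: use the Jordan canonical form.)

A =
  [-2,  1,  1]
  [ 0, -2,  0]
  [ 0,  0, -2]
e^{tA} =
  [exp(-2*t), t*exp(-2*t), t*exp(-2*t)]
  [0, exp(-2*t), 0]
  [0, 0, exp(-2*t)]

Strategy: write A = P · J · P⁻¹ where J is a Jordan canonical form, so e^{tA} = P · e^{tJ} · P⁻¹, and e^{tJ} can be computed block-by-block.

A has Jordan form
J =
  [-2,  1,  0]
  [ 0, -2,  0]
  [ 0,  0, -2]
(up to reordering of blocks).

Per-block formulas:
  For a 2×2 Jordan block J_2(-2): exp(t · J_2(-2)) = e^(-2t)·(I + t·N), where N is the 2×2 nilpotent shift.
  For a 1×1 block at λ = -2: exp(t · [-2]) = [e^(-2t)].

After assembling e^{tJ} and conjugating by P, we get:

e^{tA} =
  [exp(-2*t), t*exp(-2*t), t*exp(-2*t)]
  [0, exp(-2*t), 0]
  [0, 0, exp(-2*t)]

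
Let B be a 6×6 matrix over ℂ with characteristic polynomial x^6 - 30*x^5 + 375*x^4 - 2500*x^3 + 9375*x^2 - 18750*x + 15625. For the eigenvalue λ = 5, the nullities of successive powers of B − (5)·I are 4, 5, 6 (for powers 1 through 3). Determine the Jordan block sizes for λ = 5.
Block sizes for λ = 5: [3, 1, 1, 1]

From the dimensions of kernels of powers, the number of Jordan blocks of size at least j is d_j − d_{j−1} where d_j = dim ker(N^j) (with d_0 = 0). Computing the differences gives [4, 1, 1].
The number of blocks of size exactly k is (#blocks of size ≥ k) − (#blocks of size ≥ k + 1), so the partition is: 3 block(s) of size 1, 1 block(s) of size 3.
In nonincreasing order the block sizes are [3, 1, 1, 1].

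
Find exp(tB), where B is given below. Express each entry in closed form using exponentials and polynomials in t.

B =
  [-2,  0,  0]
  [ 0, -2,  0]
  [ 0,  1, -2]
e^{tB} =
  [exp(-2*t), 0, 0]
  [0, exp(-2*t), 0]
  [0, t*exp(-2*t), exp(-2*t)]

Strategy: write B = P · J · P⁻¹ where J is a Jordan canonical form, so e^{tB} = P · e^{tJ} · P⁻¹, and e^{tJ} can be computed block-by-block.

B has Jordan form
J =
  [-2,  1,  0]
  [ 0, -2,  0]
  [ 0,  0, -2]
(up to reordering of blocks).

Per-block formulas:
  For a 2×2 Jordan block J_2(-2): exp(t · J_2(-2)) = e^(-2t)·(I + t·N), where N is the 2×2 nilpotent shift.
  For a 1×1 block at λ = -2: exp(t · [-2]) = [e^(-2t)].

After assembling e^{tJ} and conjugating by P, we get:

e^{tB} =
  [exp(-2*t), 0, 0]
  [0, exp(-2*t), 0]
  [0, t*exp(-2*t), exp(-2*t)]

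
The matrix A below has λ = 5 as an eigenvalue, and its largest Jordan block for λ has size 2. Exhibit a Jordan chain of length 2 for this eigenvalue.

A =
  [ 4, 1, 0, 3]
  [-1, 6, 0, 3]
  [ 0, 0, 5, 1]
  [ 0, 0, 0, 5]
A Jordan chain for λ = 5 of length 2:
v_1 = (-1, -1, 0, 0)ᵀ
v_2 = (1, 0, 0, 0)ᵀ

Let N = A − (5)·I. We want v_2 with N^2 v_2 = 0 but N^1 v_2 ≠ 0; then v_{j-1} := N · v_j for j = 2, …, 2.

Pick v_2 = (1, 0, 0, 0)ᵀ.
Then v_1 = N · v_2 = (-1, -1, 0, 0)ᵀ.

Sanity check: (A − (5)·I) v_1 = (0, 0, 0, 0)ᵀ = 0. ✓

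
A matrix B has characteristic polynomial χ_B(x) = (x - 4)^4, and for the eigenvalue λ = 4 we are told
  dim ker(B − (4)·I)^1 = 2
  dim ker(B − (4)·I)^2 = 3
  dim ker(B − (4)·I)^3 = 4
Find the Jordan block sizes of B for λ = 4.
Block sizes for λ = 4: [3, 1]

From the dimensions of kernels of powers, the number of Jordan blocks of size at least j is d_j − d_{j−1} where d_j = dim ker(N^j) (with d_0 = 0). Computing the differences gives [2, 1, 1].
The number of blocks of size exactly k is (#blocks of size ≥ k) − (#blocks of size ≥ k + 1), so the partition is: 1 block(s) of size 1, 1 block(s) of size 3.
In nonincreasing order the block sizes are [3, 1].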